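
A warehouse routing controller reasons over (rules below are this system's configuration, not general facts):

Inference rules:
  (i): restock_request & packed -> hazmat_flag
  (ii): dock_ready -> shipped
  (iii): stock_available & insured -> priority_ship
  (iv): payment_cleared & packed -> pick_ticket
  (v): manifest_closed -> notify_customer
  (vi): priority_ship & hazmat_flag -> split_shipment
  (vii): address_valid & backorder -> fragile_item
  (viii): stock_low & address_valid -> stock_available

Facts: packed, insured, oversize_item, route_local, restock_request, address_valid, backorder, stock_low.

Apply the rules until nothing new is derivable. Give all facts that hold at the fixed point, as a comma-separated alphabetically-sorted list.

address_valid, backorder, fragile_item, hazmat_flag, insured, oversize_item, packed, priority_ship, restock_request, route_local, split_shipment, stock_available, stock_low

[1] (i) [restock_request & packed -> hazmat_flag]; (vii) [address_valid & backorder -> fragile_item]; (viii) [stock_low & address_valid -> stock_available]. ⇒ new: hazmat_flag, fragile_item, stock_available.
[2] (iii) [stock_available & insured -> priority_ship]. ⇒ new: priority_ship.
[3] (vi) [priority_ship & hazmat_flag -> split_shipment]. ⇒ new: split_shipment.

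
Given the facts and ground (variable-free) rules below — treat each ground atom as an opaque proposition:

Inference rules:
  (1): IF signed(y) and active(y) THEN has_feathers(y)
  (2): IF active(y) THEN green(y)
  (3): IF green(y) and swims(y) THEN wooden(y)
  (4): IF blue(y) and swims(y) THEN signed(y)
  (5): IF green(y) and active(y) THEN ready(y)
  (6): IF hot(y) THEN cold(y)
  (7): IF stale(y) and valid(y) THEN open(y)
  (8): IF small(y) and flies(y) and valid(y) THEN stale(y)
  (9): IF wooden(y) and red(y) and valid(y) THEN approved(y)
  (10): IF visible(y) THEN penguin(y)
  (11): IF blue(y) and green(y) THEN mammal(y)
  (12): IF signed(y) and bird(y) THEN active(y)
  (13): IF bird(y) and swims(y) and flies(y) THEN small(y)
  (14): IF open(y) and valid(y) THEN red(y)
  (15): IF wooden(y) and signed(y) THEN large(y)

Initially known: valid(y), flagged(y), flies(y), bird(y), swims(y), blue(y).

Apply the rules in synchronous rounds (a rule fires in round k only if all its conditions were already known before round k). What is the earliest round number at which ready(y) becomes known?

Round 1: (4) [IF blue(y) and swims(y) THEN signed(y)]; (13) [IF bird(y) and swims(y) and flies(y) THEN small(y)]. Adds signed(y), small(y).
Round 2: (8) [IF small(y) and flies(y) and valid(y) THEN stale(y)]; (12) [IF signed(y) and bird(y) THEN active(y)]. Adds stale(y), active(y).
Round 3: (1) [IF signed(y) and active(y) THEN has_feathers(y)]; (2) [IF active(y) THEN green(y)]; (7) [IF stale(y) and valid(y) THEN open(y)]. Adds has_feathers(y), green(y), open(y).
Round 4: (3) [IF green(y) and swims(y) THEN wooden(y)]; (5) [IF green(y) and active(y) THEN ready(y)]; (11) [IF blue(y) and green(y) THEN mammal(y)]; (14) [IF open(y) and valid(y) THEN red(y)]. Adds wooden(y), ready(y), mammal(y), red(y).
ready(y) first appears in round 4.

4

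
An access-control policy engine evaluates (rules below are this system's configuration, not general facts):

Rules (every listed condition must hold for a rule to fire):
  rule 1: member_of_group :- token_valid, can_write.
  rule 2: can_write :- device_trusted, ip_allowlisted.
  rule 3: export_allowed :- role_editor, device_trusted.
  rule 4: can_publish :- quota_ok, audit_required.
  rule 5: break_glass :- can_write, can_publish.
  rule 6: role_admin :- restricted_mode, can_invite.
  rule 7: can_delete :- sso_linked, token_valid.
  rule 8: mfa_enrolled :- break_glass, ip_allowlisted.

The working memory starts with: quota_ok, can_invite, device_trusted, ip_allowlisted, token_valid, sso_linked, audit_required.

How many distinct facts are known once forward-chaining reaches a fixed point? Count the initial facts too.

Round 1 — rule 2, rule 4, rule 7, derive can_write, can_publish, can_delete.
Round 2 — rule 1, rule 5, derive member_of_group, break_glass.
Round 3 — rule 8, derive mfa_enrolled.
Closure: {audit_required, break_glass, can_delete, can_invite, can_publish, can_write, device_trusted, ip_allowlisted, member_of_group, mfa_enrolled, quota_ok, sso_linked, token_valid} — 13 facts.

13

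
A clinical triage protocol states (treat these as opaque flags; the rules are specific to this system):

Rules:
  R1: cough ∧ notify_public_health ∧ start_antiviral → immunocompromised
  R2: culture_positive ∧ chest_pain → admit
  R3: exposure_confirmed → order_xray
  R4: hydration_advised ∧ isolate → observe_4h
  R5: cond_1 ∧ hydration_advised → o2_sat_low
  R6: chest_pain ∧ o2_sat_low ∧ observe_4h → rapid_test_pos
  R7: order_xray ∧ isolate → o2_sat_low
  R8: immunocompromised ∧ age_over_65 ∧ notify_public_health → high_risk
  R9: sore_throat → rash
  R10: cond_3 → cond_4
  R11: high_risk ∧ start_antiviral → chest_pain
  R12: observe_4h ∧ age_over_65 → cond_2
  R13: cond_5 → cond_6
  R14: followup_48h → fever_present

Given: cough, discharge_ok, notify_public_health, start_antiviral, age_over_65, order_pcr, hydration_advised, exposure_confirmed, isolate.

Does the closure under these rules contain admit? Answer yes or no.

no

[1] R1 [cough ∧ notify_public_health ∧ start_antiviral → immunocompromised]; R3 [exposure_confirmed → order_xray]; R4 [hydration_advised ∧ isolate → observe_4h]. ⇒ new: immunocompromised, order_xray, observe_4h.
[2] R7 [order_xray ∧ isolate → o2_sat_low]; R8 [immunocompromised ∧ age_over_65 ∧ notify_public_health → high_risk]; R12 [observe_4h ∧ age_over_65 → cond_2]. ⇒ new: o2_sat_low, high_risk, cond_2.
[3] R11 [high_risk ∧ start_antiviral → chest_pain]. ⇒ new: chest_pain.
[4] R6 [chest_pain ∧ o2_sat_low ∧ observe_4h → rapid_test_pos]. ⇒ new: rapid_test_pos.
Fixed point reached. admit is concluded only by R2; R2 needs culture_positive (never derived).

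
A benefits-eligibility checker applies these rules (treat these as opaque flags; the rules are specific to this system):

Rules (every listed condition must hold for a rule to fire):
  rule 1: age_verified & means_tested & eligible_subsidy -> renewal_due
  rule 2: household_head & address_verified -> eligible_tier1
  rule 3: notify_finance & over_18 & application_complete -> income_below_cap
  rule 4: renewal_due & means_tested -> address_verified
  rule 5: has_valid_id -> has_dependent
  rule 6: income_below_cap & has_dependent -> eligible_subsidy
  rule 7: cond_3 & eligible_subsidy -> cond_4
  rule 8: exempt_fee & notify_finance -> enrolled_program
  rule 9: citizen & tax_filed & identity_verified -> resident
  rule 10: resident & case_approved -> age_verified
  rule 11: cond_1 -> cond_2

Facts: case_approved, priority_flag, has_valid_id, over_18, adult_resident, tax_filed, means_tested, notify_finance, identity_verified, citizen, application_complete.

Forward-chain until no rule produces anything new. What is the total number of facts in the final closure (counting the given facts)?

[1] rule 3 [notify_finance & over_18 & application_complete -> income_below_cap]; rule 5 [has_valid_id -> has_dependent]; rule 9 [citizen & tax_filed & identity_verified -> resident]. ⇒ new: income_below_cap, has_dependent, resident.
[2] rule 6 [income_below_cap & has_dependent -> eligible_subsidy]; rule 10 [resident & case_approved -> age_verified]. ⇒ new: eligible_subsidy, age_verified.
[3] rule 1 [age_verified & means_tested & eligible_subsidy -> renewal_due]. ⇒ new: renewal_due.
[4] rule 4 [renewal_due & means_tested -> address_verified]. ⇒ new: address_verified.
Closure: {address_verified, adult_resident, age_verified, application_complete, case_approved, citizen, eligible_subsidy, has_dependent, has_valid_id, identity_verified, income_below_cap, means_tested, notify_finance, over_18, priority_flag, renewal_due, resident, tax_filed} — 18 facts.

18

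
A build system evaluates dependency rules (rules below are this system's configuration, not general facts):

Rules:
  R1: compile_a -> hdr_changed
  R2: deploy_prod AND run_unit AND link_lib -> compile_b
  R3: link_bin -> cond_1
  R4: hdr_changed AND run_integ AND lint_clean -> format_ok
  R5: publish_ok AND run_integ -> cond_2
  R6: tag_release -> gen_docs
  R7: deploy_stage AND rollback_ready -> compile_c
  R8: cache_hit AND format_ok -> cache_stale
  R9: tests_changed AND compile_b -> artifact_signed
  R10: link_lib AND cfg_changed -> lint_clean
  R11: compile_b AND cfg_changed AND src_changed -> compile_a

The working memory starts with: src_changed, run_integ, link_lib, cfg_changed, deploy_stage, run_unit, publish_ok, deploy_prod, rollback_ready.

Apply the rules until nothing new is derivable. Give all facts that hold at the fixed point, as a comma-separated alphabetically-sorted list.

[1] R2 [deploy_prod AND run_unit AND link_lib -> compile_b]; R5 [publish_ok AND run_integ -> cond_2]; R7 [deploy_stage AND rollback_ready -> compile_c]; R10 [link_lib AND cfg_changed -> lint_clean]. ⇒ new: compile_b, cond_2, compile_c, lint_clean.
[2] R11 [compile_b AND cfg_changed AND src_changed -> compile_a]. ⇒ new: compile_a.
[3] R1 [compile_a -> hdr_changed]. ⇒ new: hdr_changed.
[4] R4 [hdr_changed AND run_integ AND lint_clean -> format_ok]. ⇒ new: format_ok.

cfg_changed, compile_a, compile_b, compile_c, cond_2, deploy_prod, deploy_stage, format_ok, hdr_changed, link_lib, lint_clean, publish_ok, rollback_ready, run_integ, run_unit, src_changed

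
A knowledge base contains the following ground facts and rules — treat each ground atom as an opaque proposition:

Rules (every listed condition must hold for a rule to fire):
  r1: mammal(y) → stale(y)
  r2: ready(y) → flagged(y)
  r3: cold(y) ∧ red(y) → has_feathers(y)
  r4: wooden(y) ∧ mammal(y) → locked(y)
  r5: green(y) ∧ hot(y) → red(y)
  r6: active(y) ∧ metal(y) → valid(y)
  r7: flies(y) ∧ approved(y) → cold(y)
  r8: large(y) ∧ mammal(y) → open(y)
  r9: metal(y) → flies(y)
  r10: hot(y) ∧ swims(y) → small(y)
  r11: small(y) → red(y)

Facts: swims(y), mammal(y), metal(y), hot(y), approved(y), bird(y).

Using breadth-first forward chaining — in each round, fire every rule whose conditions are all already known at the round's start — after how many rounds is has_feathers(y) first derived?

Round 1 fires r1, r9, r10, giving stale(y), flies(y), small(y).
Round 2 fires r7, r11, giving cold(y), red(y).
Round 3 fires r3, giving has_feathers(y).
has_feathers(y) first appears in round 3.

3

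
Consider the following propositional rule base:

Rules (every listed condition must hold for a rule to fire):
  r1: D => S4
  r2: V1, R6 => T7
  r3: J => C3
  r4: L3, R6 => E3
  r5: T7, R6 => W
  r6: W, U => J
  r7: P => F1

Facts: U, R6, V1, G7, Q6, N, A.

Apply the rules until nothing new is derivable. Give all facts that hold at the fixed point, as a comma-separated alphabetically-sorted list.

A, C3, G7, J, N, Q6, R6, T7, U, V1, W

Round 1: r2 [V1, R6 => T7]. Adds T7.
Round 2: r5 [T7, R6 => W]. Adds W.
Round 3: r6 [W, U => J]. Adds J.
Round 4: r3 [J => C3]. Adds C3.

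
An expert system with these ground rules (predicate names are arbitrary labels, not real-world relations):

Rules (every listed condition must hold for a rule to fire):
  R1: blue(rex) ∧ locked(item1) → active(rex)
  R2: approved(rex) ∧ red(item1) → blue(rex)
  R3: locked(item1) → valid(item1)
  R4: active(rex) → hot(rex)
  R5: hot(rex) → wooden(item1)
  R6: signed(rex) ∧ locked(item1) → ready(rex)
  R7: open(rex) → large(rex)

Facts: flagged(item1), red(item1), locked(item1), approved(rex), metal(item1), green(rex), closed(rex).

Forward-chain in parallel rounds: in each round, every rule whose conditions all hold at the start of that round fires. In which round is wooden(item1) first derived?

4

Round 1 fires R2, R3, giving blue(rex), valid(item1).
Round 2 fires R1, giving active(rex).
Round 3 fires R4, giving hot(rex).
Round 4 fires R5, giving wooden(item1).
wooden(item1) first appears in round 4.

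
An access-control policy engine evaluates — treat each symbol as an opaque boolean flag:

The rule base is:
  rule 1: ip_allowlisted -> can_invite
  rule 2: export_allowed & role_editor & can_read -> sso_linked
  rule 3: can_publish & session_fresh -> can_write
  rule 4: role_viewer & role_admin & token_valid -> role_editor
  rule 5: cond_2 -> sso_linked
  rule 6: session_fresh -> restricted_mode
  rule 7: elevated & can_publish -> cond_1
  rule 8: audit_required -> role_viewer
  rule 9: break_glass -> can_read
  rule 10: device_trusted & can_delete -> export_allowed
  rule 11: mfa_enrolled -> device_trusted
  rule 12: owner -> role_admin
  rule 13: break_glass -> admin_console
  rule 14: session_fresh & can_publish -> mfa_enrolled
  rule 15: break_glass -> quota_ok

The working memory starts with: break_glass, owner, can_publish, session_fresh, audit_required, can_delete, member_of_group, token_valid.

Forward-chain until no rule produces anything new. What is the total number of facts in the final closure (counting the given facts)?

Round 1: rule 3 [can_publish & session_fresh -> can_write]; rule 6 [session_fresh -> restricted_mode]; rule 8 [audit_required -> role_viewer]; rule 9 [break_glass -> can_read]; rule 12 [owner -> role_admin]; rule 13 [break_glass -> admin_console]; rule 14 [session_fresh & can_publish -> mfa_enrolled]; rule 15 [break_glass -> quota_ok]. New: can_write, restricted_mode, role_viewer, can_read, role_admin, admin_console, mfa_enrolled, quota_ok.
Round 2: rule 4 [role_viewer & role_admin & token_valid -> role_editor]; rule 11 [mfa_enrolled -> device_trusted]. New: role_editor, device_trusted.
Round 3: rule 10 [device_trusted & can_delete -> export_allowed]. New: export_allowed.
Round 4: rule 2 [export_allowed & role_editor & can_read -> sso_linked]. New: sso_linked.
Closure: {admin_console, audit_required, break_glass, can_delete, can_publish, can_read, can_write, device_trusted, export_allowed, member_of_group, mfa_enrolled, owner, quota_ok, restricted_mode, role_admin, role_editor, role_viewer, session_fresh, sso_linked, token_valid} — 20 facts.

20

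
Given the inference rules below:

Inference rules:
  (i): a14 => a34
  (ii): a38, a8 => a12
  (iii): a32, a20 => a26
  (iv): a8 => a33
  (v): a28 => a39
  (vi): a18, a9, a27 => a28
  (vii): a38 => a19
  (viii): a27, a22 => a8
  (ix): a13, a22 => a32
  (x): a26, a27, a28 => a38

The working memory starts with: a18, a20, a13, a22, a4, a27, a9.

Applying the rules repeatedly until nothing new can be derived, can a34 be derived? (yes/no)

no

Round 1: (vi) [a18, a9, a27 => a28]; (viii) [a27, a22 => a8]; (ix) [a13, a22 => a32]. Adds a28, a8, a32.
Round 2: (iii) [a32, a20 => a26]; (iv) [a8 => a33]; (v) [a28 => a39]. Adds a26, a33, a39.
Round 3: (x) [a26, a27, a28 => a38]. Adds a38.
Round 4: (ii) [a38, a8 => a12]; (vii) [a38 => a19]. Adds a12, a19.
Fixed point reached. a34 is concluded only by (i); (i) needs a14 (never derived).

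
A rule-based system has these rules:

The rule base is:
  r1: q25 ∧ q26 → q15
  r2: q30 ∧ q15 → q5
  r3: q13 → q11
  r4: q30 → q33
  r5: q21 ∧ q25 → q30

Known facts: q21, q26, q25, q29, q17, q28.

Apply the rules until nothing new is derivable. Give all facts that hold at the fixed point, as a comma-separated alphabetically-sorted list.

q15, q17, q21, q25, q26, q28, q29, q30, q33, q5

Round 1 fires r1, r5, giving q15, q30.
Round 2 fires r2, r4, giving q5, q33.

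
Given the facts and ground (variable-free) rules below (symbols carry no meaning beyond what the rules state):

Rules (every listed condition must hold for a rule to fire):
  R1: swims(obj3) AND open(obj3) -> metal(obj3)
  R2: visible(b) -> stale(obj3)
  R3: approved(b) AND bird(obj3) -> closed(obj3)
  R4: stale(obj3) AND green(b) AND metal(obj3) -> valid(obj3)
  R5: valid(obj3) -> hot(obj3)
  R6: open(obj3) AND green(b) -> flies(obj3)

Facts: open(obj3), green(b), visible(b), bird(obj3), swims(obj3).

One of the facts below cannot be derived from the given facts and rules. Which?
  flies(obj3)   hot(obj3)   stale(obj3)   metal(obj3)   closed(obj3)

Round 1: R1 [swims(obj3) AND open(obj3) -> metal(obj3)]; R2 [visible(b) -> stale(obj3)]; R6 [open(obj3) AND green(b) -> flies(obj3)]. New: metal(obj3), stale(obj3), flies(obj3).
Round 2: R4 [stale(obj3) AND green(b) AND metal(obj3) -> valid(obj3)]. New: valid(obj3).
Round 3: R5 [valid(obj3) -> hot(obj3)]. New: hot(obj3).
Derived: metal(obj3) (round 1), hot(obj3) (round 3), stale(obj3) (round 1), flies(obj3) (round 1). closed(obj3) never appears in any round.

closed(obj3)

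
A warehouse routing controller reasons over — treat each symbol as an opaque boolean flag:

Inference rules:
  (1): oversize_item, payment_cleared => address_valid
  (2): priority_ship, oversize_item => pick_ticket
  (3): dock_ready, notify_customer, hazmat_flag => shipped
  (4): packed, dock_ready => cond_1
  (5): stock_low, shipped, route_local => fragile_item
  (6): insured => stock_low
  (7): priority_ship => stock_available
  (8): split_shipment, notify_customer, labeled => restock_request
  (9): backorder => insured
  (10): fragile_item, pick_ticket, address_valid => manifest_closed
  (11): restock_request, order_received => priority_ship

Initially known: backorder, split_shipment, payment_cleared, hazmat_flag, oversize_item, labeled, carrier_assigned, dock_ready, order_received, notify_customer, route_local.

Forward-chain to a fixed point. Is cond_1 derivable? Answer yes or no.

no

[1] (1) [oversize_item, payment_cleared => address_valid]; (3) [dock_ready, notify_customer, hazmat_flag => shipped]; (8) [split_shipment, notify_customer, labeled => restock_request]; (9) [backorder => insured]. ⇒ new: address_valid, shipped, restock_request, insured.
[2] (6) [insured => stock_low]; (11) [restock_request, order_received => priority_ship]. ⇒ new: stock_low, priority_ship.
[3] (2) [priority_ship, oversize_item => pick_ticket]; (5) [stock_low, shipped, route_local => fragile_item]; (7) [priority_ship => stock_available]. ⇒ new: pick_ticket, fragile_item, stock_available.
[4] (10) [fragile_item, pick_ticket, address_valid => manifest_closed]. ⇒ new: manifest_closed.
Fixed point reached. cond_1 is concluded only by (4); (4) needs packed (never derived).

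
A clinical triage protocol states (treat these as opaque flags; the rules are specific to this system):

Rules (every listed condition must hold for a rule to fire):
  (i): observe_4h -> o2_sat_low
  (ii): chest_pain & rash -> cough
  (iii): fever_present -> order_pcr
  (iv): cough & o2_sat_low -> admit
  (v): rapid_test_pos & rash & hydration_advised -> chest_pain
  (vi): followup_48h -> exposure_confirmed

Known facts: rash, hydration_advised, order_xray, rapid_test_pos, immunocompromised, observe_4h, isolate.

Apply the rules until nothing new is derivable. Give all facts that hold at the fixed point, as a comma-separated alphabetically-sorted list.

Round 1 — (i), (v), derive o2_sat_low, chest_pain.
Round 2 — (ii), derive cough.
Round 3 — (iv), derive admit.

admit, chest_pain, cough, hydration_advised, immunocompromised, isolate, o2_sat_low, observe_4h, order_xray, rapid_test_pos, rash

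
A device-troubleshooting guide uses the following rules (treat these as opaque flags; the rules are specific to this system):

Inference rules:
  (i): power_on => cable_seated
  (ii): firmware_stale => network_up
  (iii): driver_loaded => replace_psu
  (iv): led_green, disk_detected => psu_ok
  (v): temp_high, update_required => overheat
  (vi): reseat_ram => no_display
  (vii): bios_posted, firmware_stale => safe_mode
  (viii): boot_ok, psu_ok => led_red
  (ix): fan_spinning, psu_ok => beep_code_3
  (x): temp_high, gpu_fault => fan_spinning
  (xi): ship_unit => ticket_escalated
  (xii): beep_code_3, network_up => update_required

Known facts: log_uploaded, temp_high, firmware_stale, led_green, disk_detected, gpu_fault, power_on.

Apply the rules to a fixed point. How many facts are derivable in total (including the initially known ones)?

Round 1 — (i), (ii), (iv), (x), derive cable_seated, network_up, psu_ok, fan_spinning.
Round 2 — (ix), derive beep_code_3.
Round 3 — (xii), derive update_required.
Round 4 — (v), derive overheat.
Closure: {beep_code_3, cable_seated, disk_detected, fan_spinning, firmware_stale, gpu_fault, led_green, log_uploaded, network_up, overheat, power_on, psu_ok, temp_high, update_required} — 14 facts.

14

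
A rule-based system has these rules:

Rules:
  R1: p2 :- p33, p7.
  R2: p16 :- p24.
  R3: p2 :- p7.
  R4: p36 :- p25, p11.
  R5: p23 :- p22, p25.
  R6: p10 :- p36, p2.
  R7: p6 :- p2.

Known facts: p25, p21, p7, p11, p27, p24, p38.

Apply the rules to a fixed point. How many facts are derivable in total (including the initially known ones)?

12

Round 1 — R2, R3, R4, derive p16, p2, p36.
Round 2 — R6, R7, derive p10, p6.
Closure: {p10, p11, p16, p2, p21, p24, p25, p27, p36, p38, p6, p7} — 12 facts.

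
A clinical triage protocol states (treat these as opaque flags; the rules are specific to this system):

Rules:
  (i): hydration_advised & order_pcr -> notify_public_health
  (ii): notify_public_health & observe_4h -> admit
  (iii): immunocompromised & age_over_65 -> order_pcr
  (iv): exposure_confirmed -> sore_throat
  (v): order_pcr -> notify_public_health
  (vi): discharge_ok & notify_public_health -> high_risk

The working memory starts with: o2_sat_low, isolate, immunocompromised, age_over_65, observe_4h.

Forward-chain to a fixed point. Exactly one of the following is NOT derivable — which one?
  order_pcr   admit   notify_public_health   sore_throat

sore_throat

Round 1 fires (iii), giving order_pcr.
Round 2 fires (v), giving notify_public_health.
Round 3 fires (ii), giving admit.
Derived: admit (round 3), notify_public_health (round 2), order_pcr (round 1). sore_throat never appears in any round.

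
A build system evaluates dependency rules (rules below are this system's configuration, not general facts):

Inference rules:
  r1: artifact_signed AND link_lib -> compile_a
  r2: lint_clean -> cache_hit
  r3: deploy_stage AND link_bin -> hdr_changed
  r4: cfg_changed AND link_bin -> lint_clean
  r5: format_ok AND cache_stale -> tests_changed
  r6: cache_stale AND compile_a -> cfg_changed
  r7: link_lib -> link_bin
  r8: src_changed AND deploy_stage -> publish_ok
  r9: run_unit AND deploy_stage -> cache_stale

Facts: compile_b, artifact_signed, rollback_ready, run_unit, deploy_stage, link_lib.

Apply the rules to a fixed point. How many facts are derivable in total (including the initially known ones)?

13

Round 1: r1 [artifact_signed AND link_lib -> compile_a]; r7 [link_lib -> link_bin]; r9 [run_unit AND deploy_stage -> cache_stale]. Adds compile_a, link_bin, cache_stale.
Round 2: r3 [deploy_stage AND link_bin -> hdr_changed]; r6 [cache_stale AND compile_a -> cfg_changed]. Adds hdr_changed, cfg_changed.
Round 3: r4 [cfg_changed AND link_bin -> lint_clean]. Adds lint_clean.
Round 4: r2 [lint_clean -> cache_hit]. Adds cache_hit.
Closure: {artifact_signed, cache_hit, cache_stale, cfg_changed, compile_a, compile_b, deploy_stage, hdr_changed, link_bin, link_lib, lint_clean, rollback_ready, run_unit} — 13 facts.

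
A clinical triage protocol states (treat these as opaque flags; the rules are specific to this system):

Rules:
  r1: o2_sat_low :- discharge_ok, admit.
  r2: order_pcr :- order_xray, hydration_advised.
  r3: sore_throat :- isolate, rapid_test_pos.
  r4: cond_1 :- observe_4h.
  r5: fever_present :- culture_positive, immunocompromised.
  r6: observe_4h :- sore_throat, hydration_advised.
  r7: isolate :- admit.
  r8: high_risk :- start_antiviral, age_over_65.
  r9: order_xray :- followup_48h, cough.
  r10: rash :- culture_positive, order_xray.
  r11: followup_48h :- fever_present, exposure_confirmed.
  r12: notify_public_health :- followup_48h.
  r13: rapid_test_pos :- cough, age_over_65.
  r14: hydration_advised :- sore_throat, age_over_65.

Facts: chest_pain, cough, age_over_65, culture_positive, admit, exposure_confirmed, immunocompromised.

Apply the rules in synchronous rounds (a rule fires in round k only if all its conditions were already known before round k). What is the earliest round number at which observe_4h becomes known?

4

Round 1 fires r5, r7, r13, giving fever_present, isolate, rapid_test_pos.
Round 2 fires r3, r11, giving sore_throat, followup_48h.
Round 3 fires r9, r12, r14, giving order_xray, notify_public_health, hydration_advised.
Round 4 fires r2, r6, r10, giving order_pcr, observe_4h, rash.
observe_4h first appears in round 4.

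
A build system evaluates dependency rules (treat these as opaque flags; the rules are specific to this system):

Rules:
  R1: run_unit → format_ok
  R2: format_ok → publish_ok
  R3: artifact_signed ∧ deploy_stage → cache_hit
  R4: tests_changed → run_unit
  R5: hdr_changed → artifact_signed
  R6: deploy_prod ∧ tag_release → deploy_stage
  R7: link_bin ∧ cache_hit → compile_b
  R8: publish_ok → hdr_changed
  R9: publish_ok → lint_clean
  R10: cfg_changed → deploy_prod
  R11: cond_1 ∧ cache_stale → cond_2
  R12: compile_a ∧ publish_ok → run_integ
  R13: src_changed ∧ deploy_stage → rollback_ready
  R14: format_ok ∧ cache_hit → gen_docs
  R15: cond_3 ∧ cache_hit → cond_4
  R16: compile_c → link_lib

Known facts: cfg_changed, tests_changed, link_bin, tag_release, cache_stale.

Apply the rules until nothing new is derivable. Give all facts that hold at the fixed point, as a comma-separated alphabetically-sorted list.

[1] R4 [tests_changed → run_unit]; R10 [cfg_changed → deploy_prod]. ⇒ new: run_unit, deploy_prod.
[2] R1 [run_unit → format_ok]; R6 [deploy_prod ∧ tag_release → deploy_stage]. ⇒ new: format_ok, deploy_stage.
[3] R2 [format_ok → publish_ok]. ⇒ new: publish_ok.
[4] R8 [publish_ok → hdr_changed]; R9 [publish_ok → lint_clean]. ⇒ new: hdr_changed, lint_clean.
[5] R5 [hdr_changed → artifact_signed]. ⇒ new: artifact_signed.
[6] R3 [artifact_signed ∧ deploy_stage → cache_hit]. ⇒ new: cache_hit.
[7] R7 [link_bin ∧ cache_hit → compile_b]; R14 [format_ok ∧ cache_hit → gen_docs]. ⇒ new: compile_b, gen_docs.

artifact_signed, cache_hit, cache_stale, cfg_changed, compile_b, deploy_prod, deploy_stage, format_ok, gen_docs, hdr_changed, link_bin, lint_clean, publish_ok, run_unit, tag_release, tests_changed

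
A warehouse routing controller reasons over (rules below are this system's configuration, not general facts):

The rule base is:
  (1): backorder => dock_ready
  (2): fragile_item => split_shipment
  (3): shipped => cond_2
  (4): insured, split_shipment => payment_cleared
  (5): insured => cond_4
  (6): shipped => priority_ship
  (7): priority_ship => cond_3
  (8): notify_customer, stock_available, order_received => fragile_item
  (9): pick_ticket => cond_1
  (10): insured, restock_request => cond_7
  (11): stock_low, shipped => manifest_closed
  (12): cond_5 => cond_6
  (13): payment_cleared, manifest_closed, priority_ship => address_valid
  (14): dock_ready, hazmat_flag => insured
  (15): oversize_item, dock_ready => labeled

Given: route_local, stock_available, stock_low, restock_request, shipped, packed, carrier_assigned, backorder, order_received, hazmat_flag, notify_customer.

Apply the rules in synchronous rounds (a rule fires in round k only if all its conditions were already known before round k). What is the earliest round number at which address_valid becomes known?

[1] (1) [backorder => dock_ready]; (3) [shipped => cond_2]; (6) [shipped => priority_ship]; (8) [notify_customer, stock_available, order_received => fragile_item]; (11) [stock_low, shipped => manifest_closed]. ⇒ new: dock_ready, cond_2, priority_ship, fragile_item, manifest_closed.
[2] (2) [fragile_item => split_shipment]; (7) [priority_ship => cond_3]; (14) [dock_ready, hazmat_flag => insured]. ⇒ new: split_shipment, cond_3, insured.
[3] (4) [insured, split_shipment => payment_cleared]; (5) [insured => cond_4]; (10) [insured, restock_request => cond_7]. ⇒ new: payment_cleared, cond_4, cond_7.
[4] (13) [payment_cleared, manifest_closed, priority_ship => address_valid]. ⇒ new: address_valid.
address_valid first appears in round 4.

4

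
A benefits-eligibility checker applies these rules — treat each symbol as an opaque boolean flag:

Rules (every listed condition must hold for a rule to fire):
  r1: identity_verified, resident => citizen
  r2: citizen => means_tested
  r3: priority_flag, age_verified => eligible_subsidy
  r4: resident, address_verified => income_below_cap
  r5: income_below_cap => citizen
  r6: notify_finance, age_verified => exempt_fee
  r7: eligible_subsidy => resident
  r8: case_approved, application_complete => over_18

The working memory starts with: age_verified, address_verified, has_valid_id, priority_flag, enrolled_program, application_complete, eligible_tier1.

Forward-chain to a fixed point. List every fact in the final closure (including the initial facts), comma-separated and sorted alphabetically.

Round 1 — r3, derive eligible_subsidy.
Round 2 — r7, derive resident.
Round 3 — r4, derive income_below_cap.
Round 4 — r5, derive citizen.
Round 5 — r2, derive means_tested.

address_verified, age_verified, application_complete, citizen, eligible_subsidy, eligible_tier1, enrolled_program, has_valid_id, income_below_cap, means_tested, priority_flag, resident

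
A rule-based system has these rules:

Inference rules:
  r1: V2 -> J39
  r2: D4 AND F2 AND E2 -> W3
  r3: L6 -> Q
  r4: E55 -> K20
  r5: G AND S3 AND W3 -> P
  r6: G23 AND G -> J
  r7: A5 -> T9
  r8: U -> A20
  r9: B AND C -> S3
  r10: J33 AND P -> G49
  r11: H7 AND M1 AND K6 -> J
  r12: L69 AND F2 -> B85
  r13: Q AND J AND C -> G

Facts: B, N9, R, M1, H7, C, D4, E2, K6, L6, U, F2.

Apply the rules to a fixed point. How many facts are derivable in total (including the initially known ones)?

Round 1 — r2, r3, r8, r9, r11, derive W3, Q, A20, S3, J.
Round 2 — r13, derive G.
Round 3 — r5, derive P.
Closure: {A20, B, C, D4, E2, F2, G, H7, J, K6, L6, M1, N9, P, Q, R, S3, U, W3} — 19 facts.

19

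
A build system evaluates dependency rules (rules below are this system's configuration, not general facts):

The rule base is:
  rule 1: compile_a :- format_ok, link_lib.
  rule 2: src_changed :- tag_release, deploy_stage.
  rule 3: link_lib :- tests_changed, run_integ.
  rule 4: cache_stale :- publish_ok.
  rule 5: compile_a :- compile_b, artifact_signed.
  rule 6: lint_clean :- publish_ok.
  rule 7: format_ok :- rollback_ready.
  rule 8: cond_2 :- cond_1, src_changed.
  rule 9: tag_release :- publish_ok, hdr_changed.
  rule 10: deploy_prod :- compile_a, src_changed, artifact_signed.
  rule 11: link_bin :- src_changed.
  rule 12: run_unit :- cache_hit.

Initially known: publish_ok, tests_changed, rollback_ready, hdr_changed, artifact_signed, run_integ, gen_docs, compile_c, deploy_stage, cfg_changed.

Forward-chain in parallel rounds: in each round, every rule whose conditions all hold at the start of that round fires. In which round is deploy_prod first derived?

3

Round 1: rule 3 [link_lib :- tests_changed, run_integ.]; rule 4 [cache_stale :- publish_ok.]; rule 6 [lint_clean :- publish_ok.]; rule 7 [format_ok :- rollback_ready.]; rule 9 [tag_release :- publish_ok, hdr_changed.]. New: link_lib, cache_stale, lint_clean, format_ok, tag_release.
Round 2: rule 1 [compile_a :- format_ok, link_lib.]; rule 2 [src_changed :- tag_release, deploy_stage.]. New: compile_a, src_changed.
Round 3: rule 10 [deploy_prod :- compile_a, src_changed, artifact_signed.]; rule 11 [link_bin :- src_changed.]. New: deploy_prod, link_bin.
deploy_prod first appears in round 3.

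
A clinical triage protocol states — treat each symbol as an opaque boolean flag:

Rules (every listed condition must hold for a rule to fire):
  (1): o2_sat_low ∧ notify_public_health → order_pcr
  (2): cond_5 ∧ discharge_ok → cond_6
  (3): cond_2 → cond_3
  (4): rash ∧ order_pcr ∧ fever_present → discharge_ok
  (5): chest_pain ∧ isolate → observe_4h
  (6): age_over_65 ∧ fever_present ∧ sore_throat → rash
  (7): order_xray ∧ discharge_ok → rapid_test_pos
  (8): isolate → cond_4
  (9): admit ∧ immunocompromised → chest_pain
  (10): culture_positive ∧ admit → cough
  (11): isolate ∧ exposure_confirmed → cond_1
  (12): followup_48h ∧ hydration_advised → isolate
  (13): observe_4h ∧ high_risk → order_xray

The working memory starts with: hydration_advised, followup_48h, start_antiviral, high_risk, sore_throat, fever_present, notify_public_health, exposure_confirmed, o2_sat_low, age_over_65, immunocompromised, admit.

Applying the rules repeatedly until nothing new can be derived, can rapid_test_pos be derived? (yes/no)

yes

Round 1 — (1), (6), (9), (12), derive order_pcr, rash, chest_pain, isolate.
Round 2 — (4), (5), (8), (11), derive discharge_ok, observe_4h, cond_4, cond_1.
Round 3 — (13), derive order_xray.
Round 4 — (7), derive rapid_test_pos.
rapid_test_pos appears in round 4, so it is derivable.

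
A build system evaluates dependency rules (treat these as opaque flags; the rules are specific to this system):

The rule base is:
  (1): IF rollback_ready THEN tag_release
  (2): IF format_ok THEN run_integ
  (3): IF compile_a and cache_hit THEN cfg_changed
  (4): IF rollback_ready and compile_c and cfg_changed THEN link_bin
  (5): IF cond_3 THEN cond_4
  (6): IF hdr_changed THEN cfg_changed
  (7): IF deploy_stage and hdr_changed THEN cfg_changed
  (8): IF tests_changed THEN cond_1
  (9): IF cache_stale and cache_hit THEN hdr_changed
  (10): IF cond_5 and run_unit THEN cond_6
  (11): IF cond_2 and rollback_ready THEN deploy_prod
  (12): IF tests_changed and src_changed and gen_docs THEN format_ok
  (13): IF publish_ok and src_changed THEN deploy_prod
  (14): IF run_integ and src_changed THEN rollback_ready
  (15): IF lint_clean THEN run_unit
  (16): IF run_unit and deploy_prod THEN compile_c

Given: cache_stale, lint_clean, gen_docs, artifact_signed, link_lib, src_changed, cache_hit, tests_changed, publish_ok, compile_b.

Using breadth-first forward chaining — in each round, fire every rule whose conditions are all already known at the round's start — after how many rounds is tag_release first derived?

4

Round 1 fires (8), (9), (12), (13), (15), giving cond_1, hdr_changed, format_ok, deploy_prod, run_unit.
Round 2 fires (2), (6), (16), giving run_integ, cfg_changed, compile_c.
Round 3 fires (14), giving rollback_ready.
Round 4 fires (1), (4), giving tag_release, link_bin.
tag_release first appears in round 4.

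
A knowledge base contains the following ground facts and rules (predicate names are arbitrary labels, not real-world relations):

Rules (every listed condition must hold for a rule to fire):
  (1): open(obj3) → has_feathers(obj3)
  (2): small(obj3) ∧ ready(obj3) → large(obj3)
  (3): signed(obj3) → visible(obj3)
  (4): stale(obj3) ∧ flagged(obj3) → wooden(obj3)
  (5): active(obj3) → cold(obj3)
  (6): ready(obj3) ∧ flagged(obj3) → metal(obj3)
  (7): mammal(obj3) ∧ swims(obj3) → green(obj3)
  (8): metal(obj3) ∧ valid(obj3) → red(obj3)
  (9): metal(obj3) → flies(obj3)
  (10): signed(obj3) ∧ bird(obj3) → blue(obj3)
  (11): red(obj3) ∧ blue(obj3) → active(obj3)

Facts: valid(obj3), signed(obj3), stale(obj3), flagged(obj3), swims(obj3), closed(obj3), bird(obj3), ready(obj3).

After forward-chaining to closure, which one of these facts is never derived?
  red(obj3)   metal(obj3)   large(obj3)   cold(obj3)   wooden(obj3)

[1] (3) [signed(obj3) → visible(obj3)]; (4) [stale(obj3) ∧ flagged(obj3) → wooden(obj3)]; (6) [ready(obj3) ∧ flagged(obj3) → metal(obj3)]; (10) [signed(obj3) ∧ bird(obj3) → blue(obj3)]. ⇒ new: visible(obj3), wooden(obj3), metal(obj3), blue(obj3).
[2] (8) [metal(obj3) ∧ valid(obj3) → red(obj3)]; (9) [metal(obj3) → flies(obj3)]. ⇒ new: red(obj3), flies(obj3).
[3] (11) [red(obj3) ∧ blue(obj3) → active(obj3)]. ⇒ new: active(obj3).
[4] (5) [active(obj3) → cold(obj3)]. ⇒ new: cold(obj3).
Derived: wooden(obj3) (round 1), cold(obj3) (round 4), metal(obj3) (round 1), red(obj3) (round 2). large(obj3) never appears in any round.

large(obj3)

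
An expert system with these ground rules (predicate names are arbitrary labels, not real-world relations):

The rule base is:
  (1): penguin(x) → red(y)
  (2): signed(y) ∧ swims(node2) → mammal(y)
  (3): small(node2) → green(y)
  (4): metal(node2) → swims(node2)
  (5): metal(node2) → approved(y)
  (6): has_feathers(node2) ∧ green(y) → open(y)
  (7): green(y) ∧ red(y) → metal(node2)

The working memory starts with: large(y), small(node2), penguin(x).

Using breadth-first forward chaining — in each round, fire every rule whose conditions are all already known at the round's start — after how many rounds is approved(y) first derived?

Round 1 — (1), (3), derive red(y), green(y).
Round 2 — (7), derive metal(node2).
Round 3 — (4), (5), derive swims(node2), approved(y).
approved(y) first appears in round 3.

3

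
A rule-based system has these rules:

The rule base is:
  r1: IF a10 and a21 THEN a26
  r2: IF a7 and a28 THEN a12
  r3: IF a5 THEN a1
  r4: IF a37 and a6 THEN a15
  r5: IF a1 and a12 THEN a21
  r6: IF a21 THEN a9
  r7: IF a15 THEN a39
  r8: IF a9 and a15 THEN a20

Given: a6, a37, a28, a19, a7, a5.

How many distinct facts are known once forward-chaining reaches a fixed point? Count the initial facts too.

13

Round 1: r2 [IF a7 and a28 THEN a12]; r3 [IF a5 THEN a1]; r4 [IF a37 and a6 THEN a15]. Adds a12, a1, a15.
Round 2: r5 [IF a1 and a12 THEN a21]; r7 [IF a15 THEN a39]. Adds a21, a39.
Round 3: r6 [IF a21 THEN a9]. Adds a9.
Round 4: r8 [IF a9 and a15 THEN a20]. Adds a20.
Closure: {a1, a12, a15, a19, a20, a21, a28, a37, a39, a5, a6, a7, a9} — 13 facts.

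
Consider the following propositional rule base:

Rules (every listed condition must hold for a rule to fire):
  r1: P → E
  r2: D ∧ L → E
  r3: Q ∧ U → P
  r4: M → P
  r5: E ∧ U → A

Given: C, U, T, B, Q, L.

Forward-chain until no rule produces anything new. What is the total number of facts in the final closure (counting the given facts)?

9

Round 1: r3 [Q ∧ U → P]. Adds P.
Round 2: r1 [P → E]. Adds E.
Round 3: r5 [E ∧ U → A]. Adds A.
Closure: {A, B, C, E, L, P, Q, T, U} — 9 facts.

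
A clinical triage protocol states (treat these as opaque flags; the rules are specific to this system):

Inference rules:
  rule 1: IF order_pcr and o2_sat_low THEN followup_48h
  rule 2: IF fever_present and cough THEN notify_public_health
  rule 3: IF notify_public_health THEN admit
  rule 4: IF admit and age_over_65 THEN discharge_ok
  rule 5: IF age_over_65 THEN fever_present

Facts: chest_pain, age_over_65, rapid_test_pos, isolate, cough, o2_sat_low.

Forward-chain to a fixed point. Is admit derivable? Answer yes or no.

Round 1 fires rule 5, giving fever_present.
Round 2 fires rule 2, giving notify_public_health.
Round 3 fires rule 3, giving admit.
Round 4 fires rule 4, giving discharge_ok.
admit appears in round 3, so it is derivable.

yes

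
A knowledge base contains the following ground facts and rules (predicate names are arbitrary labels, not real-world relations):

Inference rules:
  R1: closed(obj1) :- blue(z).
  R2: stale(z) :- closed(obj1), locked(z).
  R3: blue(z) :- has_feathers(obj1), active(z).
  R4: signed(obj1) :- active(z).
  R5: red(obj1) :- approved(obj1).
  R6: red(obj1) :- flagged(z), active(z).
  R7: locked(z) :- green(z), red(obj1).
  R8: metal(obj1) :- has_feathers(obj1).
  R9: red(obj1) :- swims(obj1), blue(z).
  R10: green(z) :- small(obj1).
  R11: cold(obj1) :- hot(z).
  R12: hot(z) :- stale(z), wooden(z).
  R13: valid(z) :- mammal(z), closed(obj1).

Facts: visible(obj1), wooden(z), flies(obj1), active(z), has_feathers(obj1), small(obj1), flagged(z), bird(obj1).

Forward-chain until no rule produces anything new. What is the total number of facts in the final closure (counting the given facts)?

18

Round 1 fires R3, R4, R6, R8, R10, giving blue(z), signed(obj1), red(obj1), metal(obj1), green(z).
Round 2 fires R1, R7, giving closed(obj1), locked(z).
Round 3 fires R2, giving stale(z).
Round 4 fires R12, giving hot(z).
Round 5 fires R11, giving cold(obj1).
Closure: {active(z), bird(obj1), blue(z), closed(obj1), cold(obj1), flagged(z), flies(obj1), green(z), has_feathers(obj1), hot(z), locked(z), metal(obj1), red(obj1), signed(obj1), small(obj1), stale(z), visible(obj1), wooden(z)} — 18 facts.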